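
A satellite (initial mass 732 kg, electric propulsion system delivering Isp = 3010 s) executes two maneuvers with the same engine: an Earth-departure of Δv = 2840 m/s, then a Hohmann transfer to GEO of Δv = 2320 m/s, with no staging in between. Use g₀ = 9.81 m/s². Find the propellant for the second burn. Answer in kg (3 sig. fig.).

v_e = Isp · g₀ = 3010 × 9.81 = 29528.1 m/s.
After the first burn: m = 732 × exp(−2840/29528.1) = 732 × 0.90830 = 664.876 kg.
After the second burn: m = 664.876 × exp(−2320/29528.1) = 664.876 × 0.92444 = 614.638 kg.
Second-burn propellant = 664.876 − 614.638 = 50.238 kg.

propellant for the second burn ≈ 50.2 kg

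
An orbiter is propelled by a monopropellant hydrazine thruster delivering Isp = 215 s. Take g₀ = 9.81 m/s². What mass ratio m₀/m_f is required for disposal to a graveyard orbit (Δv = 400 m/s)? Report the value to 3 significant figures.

mass ratio ≈ 1.21

v_e = Isp · g₀ = 215 × 9.81 = 2109.2 m/s.
m₀/m_f = exp(Δv / v_e) = exp(400 / 2109.2) = exp(0.1896) = 1.2088.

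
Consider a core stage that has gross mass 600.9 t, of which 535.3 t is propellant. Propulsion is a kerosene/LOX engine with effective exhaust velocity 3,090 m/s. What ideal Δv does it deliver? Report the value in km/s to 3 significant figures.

Δv ≈ 6.84 km/s

m_f = m₀ − m_prop = 600.9 − 535.3 = 65.6 t.
Using Δv = v_e ln(m₀/m_f): Δv = v_e · ln(m₀/m_f) = 3090.0 × ln(9.16) = 3090.0 × 2.2149 ≈ 6843.9 m/s.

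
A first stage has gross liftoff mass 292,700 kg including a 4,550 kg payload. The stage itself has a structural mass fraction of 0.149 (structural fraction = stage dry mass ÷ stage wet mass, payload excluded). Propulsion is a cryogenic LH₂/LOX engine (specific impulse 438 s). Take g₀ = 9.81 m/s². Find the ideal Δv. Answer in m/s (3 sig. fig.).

Stage wet mass = m₀ − payload = 292,700 − 4,550 = 288,150 kg.
Stage dry mass = ε × stage wet mass = 0.149 × 288,150 = 42,934.4 kg.
Burnout mass m_f = stage dry + payload = 42,934.4 + 4,550 = 47,484.4 kg.
v_e = Isp · g₀ = 438 × 9.81 = 4296.8 m/s.
Δv = v_e · ln(292,700/47,484.4) = 4296.8 × ln(6.164) = 4296.8 × 1.8187 ≈ 7815 m/s.

Δv ≈ 7810 m/s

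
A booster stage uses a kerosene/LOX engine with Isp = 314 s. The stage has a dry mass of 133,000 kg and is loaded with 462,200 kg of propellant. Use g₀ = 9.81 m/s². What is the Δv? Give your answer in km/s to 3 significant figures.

v_e = Isp · g₀ = 314 × 9.81 = 3080.3 m/s.
m₀ = m_dry + m_prop = 133,000 + 462,200 = 595,200 kg.
Δv = v_e · ln(m₀/m_f) = 3080.3 × ln(4.475) = 3080.3 × 1.4985 ≈ 4616.0 m/s.

Δv ≈ 4.62 km/s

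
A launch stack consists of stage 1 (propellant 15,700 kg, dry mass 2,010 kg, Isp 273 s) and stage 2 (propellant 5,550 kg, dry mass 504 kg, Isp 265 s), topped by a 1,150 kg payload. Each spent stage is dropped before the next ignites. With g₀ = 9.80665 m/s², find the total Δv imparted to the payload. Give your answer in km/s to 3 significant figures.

Ignition mass of stage 1 = 15,700+2,010 + 5,550+504 + 1,150 = 24,914 kg.
Stage 1: m₀ = 24,914 kg, m_f = 24,914 − 15,700 = 9,214 kg; Δv = 273×9.80665×ln(2.704) = 2677.2×0.9947 ≈ 2663 m/s.
Stage 2: m₀ = 7,204 kg, m_f = 7,204 − 5,550 = 1,654 kg; Δv = 265×9.80665×ln(4.356) = 2598.8×1.4714 ≈ 3824 m/s.
Total Δv = 2663 + 3824 = 6487 m/s.

Δv ≈ 6.49 km/s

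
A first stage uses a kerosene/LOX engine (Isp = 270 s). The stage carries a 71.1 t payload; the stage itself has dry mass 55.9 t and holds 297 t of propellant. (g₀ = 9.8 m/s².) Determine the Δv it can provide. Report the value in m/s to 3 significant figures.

v_e = Isp · g₀ = 270 × 9.8 = 2646.0 m/s.
m₀ = payload + dry + propellant = 71.1 + 55.9 + 297 = 424 t.
m_f = payload + dry = 71.1 + 55.9 = 127 t.
Using Δv = v_e ln(m₀/m_f): Δv = v_e · ln(m₀/m_f) = 2646.0 × ln(3.339) = 2646.0 × 1.2055 ≈ 3189.9 m/s.

Δv ≈ 3190 m/s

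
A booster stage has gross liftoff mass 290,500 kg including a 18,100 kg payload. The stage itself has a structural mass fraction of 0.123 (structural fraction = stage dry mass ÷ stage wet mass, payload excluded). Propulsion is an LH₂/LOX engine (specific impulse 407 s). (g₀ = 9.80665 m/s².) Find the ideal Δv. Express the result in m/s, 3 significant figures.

Δv ≈ 6900 m/s

Stage wet mass = m₀ − payload = 290,500 − 18,100 = 272,400 kg.
Stage dry mass = ε × stage wet mass = 0.123 × 272,400 = 33,505.2 kg.
Burnout mass m_f = stage dry + payload = 33,505.2 + 18,100 = 51,605.2 kg.
v_e = Isp · g₀ = 407 × 9.80665 = 3991.3 m/s.
Using Δv = v_e ln(m₀/m_f): Δv = v_e · ln(290,500/51,605.2) = 3991.3 × ln(5.629) = 3991.3 × 1.7280 ≈ 6897 m/s.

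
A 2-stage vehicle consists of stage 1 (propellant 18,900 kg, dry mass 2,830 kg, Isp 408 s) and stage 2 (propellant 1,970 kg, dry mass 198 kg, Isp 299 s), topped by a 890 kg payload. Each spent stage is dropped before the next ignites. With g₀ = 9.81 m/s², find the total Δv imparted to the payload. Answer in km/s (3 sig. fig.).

Ignition mass of stage 1 = 18,900+2,830 + 1,970+198 + 890 = 24,788 kg.
Stage 1: m₀ = 24,788 kg, m_f = 24,788 − 18,900 = 5,888 kg; Δv = 408×9.81×ln(4.21) = 4002.5×1.4374 ≈ 5753 m/s.
Stage 2: m₀ = 3,058 kg, m_f = 3,058 − 1,970 = 1,088 kg; Δv = 299×9.81×ln(2.811) = 2933.2×1.0334 ≈ 3031 m/s.
Total Δv = 5753 + 3031 = 8784 m/s.

Δv ≈ 8.78 km/s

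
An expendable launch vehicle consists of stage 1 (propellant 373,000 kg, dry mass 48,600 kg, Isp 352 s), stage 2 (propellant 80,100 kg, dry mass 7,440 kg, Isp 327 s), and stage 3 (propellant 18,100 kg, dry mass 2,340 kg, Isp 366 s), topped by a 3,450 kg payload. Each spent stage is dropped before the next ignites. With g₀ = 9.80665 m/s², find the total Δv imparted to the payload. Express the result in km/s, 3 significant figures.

Ignition mass of stage 1 = 373,000+48,600 + 80,100+7,440 + 18,100+2,340 + 3,450 = 533,030 kg.
Stage 1: m₀ = 533,030 kg, m_f = 533,030 − 373,000 = 160,030 kg; Δv = 352×9.80665×ln(3.331) = 3451.9×1.2032 ≈ 4153 m/s.
Stage 2: m₀ = 111,430 kg, m_f = 111,430 − 80,100 = 31,330 kg; Δv = 327×9.80665×ln(3.557) = 3206.8×1.2688 ≈ 4069 m/s.
Stage 3: m₀ = 23,890 kg, m_f = 23,890 − 18,100 = 5,790 kg; Δv = 366×9.80665×ln(4.126) = 3589.2×1.4173 ≈ 5087 m/s.
Total Δv = 4153 + 4069 + 5087 = 13309 m/s.

Δv ≈ 13.3 km/s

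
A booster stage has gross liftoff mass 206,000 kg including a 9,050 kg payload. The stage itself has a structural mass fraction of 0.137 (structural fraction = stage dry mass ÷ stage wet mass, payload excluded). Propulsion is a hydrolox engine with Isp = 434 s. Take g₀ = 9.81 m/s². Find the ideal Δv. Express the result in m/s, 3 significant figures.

Stage wet mass = m₀ − payload = 206,000 − 9,050 = 196,950 kg.
Stage dry mass = ε × stage wet mass = 0.137 × 196,950 = 26,982.2 kg.
Burnout mass m_f = stage dry + payload = 26,982.2 + 9,050 = 36,032.2 kg.
v_e = Isp · g₀ = 434 × 9.81 = 4257.5 m/s.
From the ideal rocket equation, Δv = v_e · ln(206,000/36,032.2) = 4257.5 × ln(5.717) = 4257.5 × 1.7435 ≈ 7423 m/s.

Δv ≈ 7420 m/s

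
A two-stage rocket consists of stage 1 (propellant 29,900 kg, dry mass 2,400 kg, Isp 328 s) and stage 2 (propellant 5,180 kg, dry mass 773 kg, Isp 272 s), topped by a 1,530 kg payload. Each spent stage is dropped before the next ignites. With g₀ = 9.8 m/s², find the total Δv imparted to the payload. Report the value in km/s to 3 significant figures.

Δv ≈ 7.62 km/s

Ignition mass of stage 1 = 29,900+2,400 + 5,180+773 + 1,530 = 39,783 kg.
Stage 1: m₀ = 39,783 kg, m_f = 39,783 − 29,900 = 9,883 kg; Δv = 328×9.8×ln(4.025) = 3214.4×1.3926 ≈ 4476 m/s.
Stage 2: m₀ = 7,483 kg, m_f = 7,483 − 5,180 = 2,303 kg; Δv = 272×9.8×ln(3.249) = 2665.6×1.1784 ≈ 3141 m/s.
Total Δv = 4476 + 3141 = 7617 m/s.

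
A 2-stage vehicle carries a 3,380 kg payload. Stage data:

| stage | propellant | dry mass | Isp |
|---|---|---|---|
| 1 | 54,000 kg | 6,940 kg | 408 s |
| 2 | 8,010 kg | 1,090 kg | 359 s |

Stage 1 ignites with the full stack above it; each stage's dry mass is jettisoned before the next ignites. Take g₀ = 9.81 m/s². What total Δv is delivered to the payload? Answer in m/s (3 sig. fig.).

Ignition mass of stage 1 = 54,000+6,940 + 8,010+1,090 + 3,380 = 73,420 kg.
Stage 1: m₀ = 73,420 kg, m_f = 73,420 − 54,000 = 19,420 kg; Δv = 408×9.81×ln(3.781) = 4002.5×1.3299 ≈ 5323 m/s.
Stage 2: m₀ = 12,480 kg, m_f = 12,480 − 8,010 = 4,470 kg; Δv = 359×9.81×ln(2.792) = 3521.8×1.0267 ≈ 3616 m/s.
Total Δv = 5323 + 3616 = 8939 m/s.

Δv ≈ 8940 m/s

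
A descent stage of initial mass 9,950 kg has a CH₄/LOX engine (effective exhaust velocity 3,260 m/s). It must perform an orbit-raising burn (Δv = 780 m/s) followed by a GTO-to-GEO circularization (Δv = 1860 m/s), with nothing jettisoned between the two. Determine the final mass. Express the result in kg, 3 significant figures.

After the first burn: m = 9950 × exp(−780/3260.0) = 9950 × 0.78721 = 7,832.74 kg.
After the second burn: m = 7,832.74 × exp(−1860/3260.0) = 7,832.74 × 0.56521 = 4,427.14 kg.

final mass ≈ 4430 kg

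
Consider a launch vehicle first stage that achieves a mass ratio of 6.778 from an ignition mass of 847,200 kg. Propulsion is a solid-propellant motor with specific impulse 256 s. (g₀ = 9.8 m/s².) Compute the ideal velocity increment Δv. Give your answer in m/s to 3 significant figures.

v_e = Isp · g₀ = 256 × 9.8 = 2508.8 m/s.
Δv = v_e · ln(6.778) = 2508.8 × 1.9137 ≈ 4801.0 m/s.

Δv ≈ 4800 m/s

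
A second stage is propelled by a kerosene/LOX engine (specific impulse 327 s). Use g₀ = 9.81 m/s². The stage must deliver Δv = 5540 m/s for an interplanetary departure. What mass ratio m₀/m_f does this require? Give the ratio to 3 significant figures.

mass ratio ≈ 5.62

v_e = Isp · g₀ = 327 × 9.81 = 3207.9 m/s.
m₀/m_f = exp(Δv / v_e) = exp(5540 / 3207.9) = exp(1.7270) = 5.6238.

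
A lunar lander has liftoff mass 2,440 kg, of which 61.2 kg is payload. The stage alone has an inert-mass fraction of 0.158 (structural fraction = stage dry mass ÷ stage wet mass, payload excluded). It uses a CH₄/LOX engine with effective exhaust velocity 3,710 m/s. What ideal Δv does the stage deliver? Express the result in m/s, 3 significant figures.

Δv ≈ 6380 m/s

Stage wet mass = m₀ − payload = 2,440 − 61.2 = 2,378.8 kg.
Stage dry mass = ε × stage wet mass = 0.158 × 2,378.8 = 375.85 kg.
Burnout mass m_f = stage dry + payload = 375.85 + 61.2 = 437.05 kg.
From the ideal rocket equation, Δv = v_e · ln(2,440/437.05) = 3710.0 × ln(5.583) = 3710.0 × 1.7197 ≈ 6380 m/s.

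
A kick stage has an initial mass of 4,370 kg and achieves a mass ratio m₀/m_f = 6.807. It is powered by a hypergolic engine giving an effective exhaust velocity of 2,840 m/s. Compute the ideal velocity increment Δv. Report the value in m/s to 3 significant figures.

Δv = v_e · ln(6.807) = 2840.0 × 1.9180 ≈ 5447.0 m/s.

Δv ≈ 5450 m/s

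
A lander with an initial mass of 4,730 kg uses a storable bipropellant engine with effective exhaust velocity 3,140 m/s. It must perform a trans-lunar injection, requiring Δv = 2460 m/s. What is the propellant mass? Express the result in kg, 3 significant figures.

m₀/m_f = exp(Δv / v_e) = exp(2460 / 3140.0) = exp(0.7834) = 2.1890.
m_f = 4,730 / 2.1890 = 2,160.8 kg, so propellant = m₀ − m_f = 4,730 − 2,160.8 = 2,569.2 kg.

propellant mass ≈ 2570 kg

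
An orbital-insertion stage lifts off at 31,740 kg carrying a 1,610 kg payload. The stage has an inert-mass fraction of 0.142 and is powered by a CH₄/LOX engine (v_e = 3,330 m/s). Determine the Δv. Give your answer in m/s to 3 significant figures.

Stage wet mass = m₀ − payload = 31,740 − 1,610 = 30,130 kg.
Stage dry mass = ε × stage wet mass = 0.142 × 30,130 = 4,278.46 kg.
Burnout mass m_f = stage dry + payload = 4,278.46 + 1,610 = 5,888.46 kg.
From the ideal rocket equation, Δv = v_e · ln(31,740/5,888.46) = 3330.0 × ln(5.39) = 3330.0 × 1.6846 ≈ 5610 m/s.

Δv ≈ 5610 m/s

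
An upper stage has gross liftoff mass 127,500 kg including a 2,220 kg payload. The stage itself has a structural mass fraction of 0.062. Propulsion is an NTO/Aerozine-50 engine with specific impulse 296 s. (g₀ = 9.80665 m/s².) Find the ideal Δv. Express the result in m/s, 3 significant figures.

Stage wet mass = m₀ − payload = 127,500 − 2,220 = 125,280 kg.
Stage dry mass = ε × stage wet mass = 0.062 × 125,280 = 7,767.36 kg.
Burnout mass m_f = stage dry + payload = 7,767.36 + 2,220 = 9,987.36 kg.
v_e = Isp · g₀ = 296 × 9.80665 = 2902.8 m/s.
From the ideal rocket equation, Δv = v_e · ln(127,500/9,987.36) = 2902.8 × ln(12.77) = 2902.8 × 2.5468 ≈ 7393 m/s.

Δv ≈ 7390 m/s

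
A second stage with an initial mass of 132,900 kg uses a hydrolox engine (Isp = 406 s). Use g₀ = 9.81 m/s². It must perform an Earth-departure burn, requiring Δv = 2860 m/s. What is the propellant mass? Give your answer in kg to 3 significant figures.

v_e = Isp · g₀ = 406 × 9.81 = 3982.9 m/s.
From the ideal rocket equation, m₀/m_f = exp(Δv / v_e) = exp(2860 / 3982.9) = exp(0.7181) = 2.0505.
m_f = 132,900 / 2.0505 = 64,813.5 kg, so propellant = m₀ − m_f = 132,900 − 64,813.5 = 68,086.5 kg.

propellant mass ≈ 68100 kg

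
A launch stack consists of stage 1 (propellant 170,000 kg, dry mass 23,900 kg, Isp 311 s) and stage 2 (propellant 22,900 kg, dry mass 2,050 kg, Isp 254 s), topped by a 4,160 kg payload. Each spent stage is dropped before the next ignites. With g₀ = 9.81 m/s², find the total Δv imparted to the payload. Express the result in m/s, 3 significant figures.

Δv ≈ 8230 m/s

Ignition mass of stage 1 = 170,000+23,900 + 22,900+2,050 + 4,160 = 223,010 kg.
Stage 1: m₀ = 223,010 kg, m_f = 223,010 − 170,000 = 53,010 kg; Δv = 311×9.81×ln(4.207) = 3050.9×1.4367 ≈ 4383 m/s.
Stage 2: m₀ = 29,110 kg, m_f = 29,110 − 22,900 = 6,210 kg; Δv = 254×9.81×ln(4.688) = 2491.7×1.5449 ≈ 3850 m/s.
Total Δv = 4383 + 3850 = 8233 m/s.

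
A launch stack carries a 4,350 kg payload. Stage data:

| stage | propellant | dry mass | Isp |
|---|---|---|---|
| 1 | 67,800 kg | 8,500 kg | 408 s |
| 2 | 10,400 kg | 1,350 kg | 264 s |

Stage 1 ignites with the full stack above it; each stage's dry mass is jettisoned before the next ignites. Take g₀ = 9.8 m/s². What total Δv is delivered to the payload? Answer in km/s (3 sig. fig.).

Ignition mass of stage 1 = 67,800+8,500 + 10,400+1,350 + 4,350 = 92,400 kg.
Stage 1: m₀ = 92,400 kg, m_f = 92,400 − 67,800 = 24,600 kg; Δv = 408×9.8×ln(3.756) = 3998.4×1.3234 ≈ 5291 m/s.
Stage 2: m₀ = 16,100 kg, m_f = 16,100 − 10,400 = 5,700 kg; Δv = 264×9.8×ln(2.825) = 2587.2×1.0384 ≈ 2686 m/s.
Total Δv = 5291 + 2686 = 7977 m/s.

Δv ≈ 7.98 km/s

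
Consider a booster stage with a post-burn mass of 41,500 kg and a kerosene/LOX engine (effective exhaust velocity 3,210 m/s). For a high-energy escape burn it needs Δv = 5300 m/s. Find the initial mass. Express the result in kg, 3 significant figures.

Rocket equation: m₀/m_f = exp(Δv / v_e) = exp(5300 / 3210.0) = exp(1.6511) = 5.2127.
m₀ = m_f × 5.2127 = 41,500 × 5.2127 = 216,327 kg.

initial mass ≈ 216000 kg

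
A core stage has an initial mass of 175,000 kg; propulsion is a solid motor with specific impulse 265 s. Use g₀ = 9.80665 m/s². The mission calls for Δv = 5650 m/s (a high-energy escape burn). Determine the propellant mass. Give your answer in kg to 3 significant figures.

propellant mass ≈ 155000 kg

v_e = Isp · g₀ = 265 × 9.80665 = 2598.8 m/s.
m₀/m_f = exp(Δv / v_e) = exp(5650 / 2598.8) = exp(2.1741) = 8.7944.
m_f = 175,000 / 8.7944 = 19,899 kg, so propellant = m₀ − m_f = 175,000 − 19,899 = 155,101 kg.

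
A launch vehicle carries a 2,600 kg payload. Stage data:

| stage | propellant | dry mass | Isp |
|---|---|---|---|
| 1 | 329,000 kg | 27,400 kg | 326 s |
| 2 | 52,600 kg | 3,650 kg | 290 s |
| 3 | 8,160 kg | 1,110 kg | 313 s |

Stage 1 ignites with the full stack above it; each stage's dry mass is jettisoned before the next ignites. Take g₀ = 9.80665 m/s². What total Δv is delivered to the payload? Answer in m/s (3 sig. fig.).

Δv ≈ 12500 m/s

Ignition mass of stage 1 = 329,000+27,400 + 52,600+3,650 + 8,160+1,110 + 2,600 = 424,520 kg.
Stage 1: m₀ = 424,520 kg, m_f = 424,520 − 329,000 = 95,520 kg; Δv = 326×9.80665×ln(4.444) = 3197.0×1.4916 ≈ 4769 m/s.
Stage 2: m₀ = 68,120 kg, m_f = 68,120 − 52,600 = 15,520 kg; Δv = 290×9.80665×ln(4.389) = 2843.9×1.4791 ≈ 4207 m/s.
Stage 3: m₀ = 11,870 kg, m_f = 11,870 − 8,160 = 3,710 kg; Δv = 313×9.80665×ln(3.199) = 3069.5×1.1630 ≈ 3570 m/s.
Total Δv = 4769 + 4207 + 3570 = 12546 m/s.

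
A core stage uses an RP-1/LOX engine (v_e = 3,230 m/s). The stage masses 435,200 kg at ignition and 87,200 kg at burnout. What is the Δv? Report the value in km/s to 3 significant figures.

Δv ≈ 5.19 km/s

By the Tsiolkovsky rocket equation, Δv = v_e · ln(m₀/m_f) = 3230.0 × ln(4.991) = 3230.0 × 1.6076 ≈ 5192.6 m/s.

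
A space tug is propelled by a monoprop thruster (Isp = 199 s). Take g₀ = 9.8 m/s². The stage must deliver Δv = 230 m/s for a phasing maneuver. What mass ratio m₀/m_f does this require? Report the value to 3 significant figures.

v_e = Isp · g₀ = 199 × 9.8 = 1950.2 m/s.
Using Δv = v_e ln(m₀/m_f): m₀/m_f = exp(Δv / v_e) = exp(230 / 1950.2) = exp(0.1179) = 1.1252.

mass ratio ≈ 1.13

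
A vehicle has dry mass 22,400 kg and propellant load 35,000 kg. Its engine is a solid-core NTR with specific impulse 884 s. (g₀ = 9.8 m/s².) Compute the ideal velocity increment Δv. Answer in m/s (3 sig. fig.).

v_e = Isp · g₀ = 884 × 9.8 = 8663.2 m/s.
m₀ = m_dry + m_prop = 22,400 + 35,000 = 57,400 kg.
Δv = v_e · ln(m₀/m_f) = 8663.2 × ln(2.562) = 8663.2 × 0.9410 ≈ 8151.9 m/s.

Δv ≈ 8150 m/s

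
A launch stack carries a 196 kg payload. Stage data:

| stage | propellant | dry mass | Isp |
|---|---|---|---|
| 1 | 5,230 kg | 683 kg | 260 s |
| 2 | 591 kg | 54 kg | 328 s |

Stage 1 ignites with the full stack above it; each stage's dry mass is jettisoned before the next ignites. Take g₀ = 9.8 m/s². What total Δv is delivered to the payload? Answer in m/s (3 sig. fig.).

Ignition mass of stage 1 = 5,230+683 + 591+54 + 196 = 6,754 kg.
Stage 1: m₀ = 6,754 kg, m_f = 6,754 − 5,230 = 1,524 kg; Δv = 260×9.8×ln(4.432) = 2548.0×1.4888 ≈ 3793 m/s.
Stage 2: m₀ = 841 kg, m_f = 841 − 591 = 250 kg; Δv = 328×9.8×ln(3.364) = 3214.4×1.2131 ≈ 3899 m/s.
Total Δv = 3793 + 3899 = 7692 m/s.

Δv ≈ 7690 m/s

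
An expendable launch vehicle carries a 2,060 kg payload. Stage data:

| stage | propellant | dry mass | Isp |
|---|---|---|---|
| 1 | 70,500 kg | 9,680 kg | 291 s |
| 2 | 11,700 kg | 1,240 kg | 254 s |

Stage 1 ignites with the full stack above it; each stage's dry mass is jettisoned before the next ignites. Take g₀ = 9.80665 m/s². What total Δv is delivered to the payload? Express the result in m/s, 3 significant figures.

Ignition mass of stage 1 = 70,500+9,680 + 11,700+1,240 + 2,060 = 95,180 kg.
Stage 1: m₀ = 95,180 kg, m_f = 95,180 − 70,500 = 24,680 kg; Δv = 291×9.80665×ln(3.857) = 2853.7×1.3498 ≈ 3852 m/s.
Stage 2: m₀ = 15,000 kg, m_f = 15,000 − 11,700 = 3,300 kg; Δv = 254×9.80665×ln(4.545) = 2490.9×1.5141 ≈ 3772 m/s.
Total Δv = 3852 + 3772 = 7624 m/s.

Δv ≈ 7620 m/s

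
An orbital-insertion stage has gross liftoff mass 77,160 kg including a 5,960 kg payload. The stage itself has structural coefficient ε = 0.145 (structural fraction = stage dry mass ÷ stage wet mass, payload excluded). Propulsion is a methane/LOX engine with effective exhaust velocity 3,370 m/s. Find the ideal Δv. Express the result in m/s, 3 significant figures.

Δv ≈ 5240 m/s

Stage wet mass = m₀ − payload = 77,160 − 5,960 = 71,200 kg.
Stage dry mass = ε × stage wet mass = 0.145 × 71,200 = 10,324 kg.
Burnout mass m_f = stage dry + payload = 10,324 + 5,960 = 16,284 kg.
Δv = v_e · ln(77,160/16,284) = 3370.0 × ln(4.738) = 3370.0 × 1.5557 ≈ 5243 m/s.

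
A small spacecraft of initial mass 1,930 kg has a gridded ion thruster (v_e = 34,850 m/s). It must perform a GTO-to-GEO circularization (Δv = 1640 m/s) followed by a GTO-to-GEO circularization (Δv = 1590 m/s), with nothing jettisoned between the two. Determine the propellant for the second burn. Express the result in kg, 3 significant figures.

propellant for the second burn ≈ 82.1 kg

After the first burn: m = 1930 × exp(−1640/34850.0) = 1930 × 0.95403 = 1,841.28 kg.
After the second burn: m = 1,841.28 × exp(−1590/34850.0) = 1,841.28 × 0.95540 = 1,759.16 kg.
Second-burn propellant = 1,841.28 − 1,759.16 = 82.12 kg.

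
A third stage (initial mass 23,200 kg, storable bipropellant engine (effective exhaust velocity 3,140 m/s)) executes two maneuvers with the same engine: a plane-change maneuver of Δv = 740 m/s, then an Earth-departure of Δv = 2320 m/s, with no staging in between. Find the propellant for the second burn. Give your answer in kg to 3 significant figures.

After the first burn: m = 23200 × exp(−740/3140.0) = 23200 × 0.79004 = 18,328.9 kg.
After the second burn: m = 18,328.9 × exp(−2320/3140.0) = 18,328.9 × 0.47766 = 8,754.98 kg.
Second-burn propellant = 18,328.9 − 8,754.98 = 9,573.92 kg.

propellant for the second burn ≈ 9570 kg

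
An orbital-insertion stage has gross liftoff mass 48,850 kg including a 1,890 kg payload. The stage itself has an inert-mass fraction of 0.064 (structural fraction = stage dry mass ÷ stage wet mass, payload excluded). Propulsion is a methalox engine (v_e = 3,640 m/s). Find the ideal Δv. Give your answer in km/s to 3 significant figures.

Stage wet mass = m₀ − payload = 48,850 − 1,890 = 46,960 kg.
Stage dry mass = ε × stage wet mass = 0.064 × 46,960 = 3,005.44 kg.
Burnout mass m_f = stage dry + payload = 3,005.44 + 1,890 = 4,895.44 kg.
Δv = v_e · ln(48,850/4,895.44) = 3640.0 × ln(9.979) = 3640.0 × 2.3005 ≈ 8374 m/s.

Δv ≈ 8.37 km/s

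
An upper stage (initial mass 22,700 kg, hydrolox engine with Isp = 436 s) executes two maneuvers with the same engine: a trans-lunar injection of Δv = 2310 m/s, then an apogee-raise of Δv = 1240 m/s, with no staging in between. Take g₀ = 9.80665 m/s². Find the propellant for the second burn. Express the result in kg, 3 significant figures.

v_e = Isp · g₀ = 436 × 9.80665 = 4275.7 m/s.
After the first burn: m = 22700 × exp(−2310/4275.7) = 22700 × 0.58260 = 13,225 kg.
After the second burn: m = 13,225 × exp(−1240/4275.7) = 13,225 × 0.74826 = 9,895.74 kg.
Second-burn propellant = 13,225 − 9,895.74 = 3,329.26 kg.

propellant for the second burn ≈ 3330 kg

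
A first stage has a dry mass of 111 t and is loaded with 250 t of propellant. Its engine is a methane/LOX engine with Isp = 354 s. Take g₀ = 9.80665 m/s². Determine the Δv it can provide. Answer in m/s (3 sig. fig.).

Δv ≈ 4090 m/s

v_e = Isp · g₀ = 354 × 9.80665 = 3471.6 m/s.
m₀ = m_dry + m_prop = 111 + 250 = 361 t.
Δv = v_e · ln(m₀/m_f) = 3471.6 × ln(3.252) = 3471.6 × 1.1793 ≈ 4094.2 m/s.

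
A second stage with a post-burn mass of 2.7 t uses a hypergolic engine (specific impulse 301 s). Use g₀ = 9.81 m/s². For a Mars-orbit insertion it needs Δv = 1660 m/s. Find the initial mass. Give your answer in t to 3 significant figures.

v_e = Isp · g₀ = 301 × 9.81 = 2952.8 m/s.
m₀/m_f = exp(Δv / v_e) = exp(1660 / 2952.8) = exp(0.5622) = 1.7545.
m₀ = m_f × 1.7545 = 2.7 × 1.7545 = 4.73715 t.

initial mass ≈ 4.74 t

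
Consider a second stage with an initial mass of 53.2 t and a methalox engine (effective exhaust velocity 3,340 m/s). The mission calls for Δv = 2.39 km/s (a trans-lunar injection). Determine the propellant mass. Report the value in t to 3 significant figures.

propellant mass ≈ 27.2 t

From the ideal rocket equation, m₀/m_f = exp(Δv / v_e) = exp(2390 / 3340.0) = exp(0.7156) = 2.0453.
m_f = 53.2 / 2.0453 = 26.0109 t, so propellant = m₀ − m_f = 53.2 − 26.0109 = 27.1891 t.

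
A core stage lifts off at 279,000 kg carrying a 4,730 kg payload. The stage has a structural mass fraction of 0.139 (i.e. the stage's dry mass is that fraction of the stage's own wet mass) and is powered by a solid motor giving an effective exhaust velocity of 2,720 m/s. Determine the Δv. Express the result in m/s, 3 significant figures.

Stage wet mass = m₀ − payload = 279,000 − 4,730 = 274,270 kg.
Stage dry mass = ε × stage wet mass = 0.139 × 274,270 = 38,123.5 kg.
Burnout mass m_f = stage dry + payload = 38,123.5 + 4,730 = 42,853.5 kg.
Using Δv = v_e ln(m₀/m_f): Δv = v_e · ln(279,000/42,853.5) = 2720.0 × ln(6.511) = 2720.0 × 1.8734 ≈ 5096 m/s.

Δv ≈ 5100 m/s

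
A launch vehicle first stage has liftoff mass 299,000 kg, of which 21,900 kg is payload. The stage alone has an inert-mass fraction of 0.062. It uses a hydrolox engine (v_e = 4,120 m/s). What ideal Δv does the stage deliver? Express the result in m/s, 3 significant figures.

Stage wet mass = m₀ − payload = 299,000 − 21,900 = 277,100 kg.
Stage dry mass = ε × stage wet mass = 0.062 × 277,100 = 17,180.2 kg.
Burnout mass m_f = stage dry + payload = 17,180.2 + 21,900 = 39,080.2 kg.
By the Tsiolkovsky rocket equation, Δv = v_e · ln(299,000/39,080.2) = 4120.0 × ln(7.651) = 4120.0 × 2.0348 ≈ 8383 m/s.

Δv ≈ 8380 m/s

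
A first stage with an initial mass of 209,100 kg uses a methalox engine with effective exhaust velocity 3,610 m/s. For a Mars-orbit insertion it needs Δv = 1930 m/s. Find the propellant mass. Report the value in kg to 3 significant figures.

propellant mass ≈ 86600 kg

From the ideal rocket equation, m₀/m_f = exp(Δv / v_e) = exp(1930 / 3610.0) = exp(0.5346) = 1.7068.
m_f = 209,100 / 1.7068 = 122,510 kg, so propellant = m₀ − m_f = 209,100 − 122,510 = 86,590 kg.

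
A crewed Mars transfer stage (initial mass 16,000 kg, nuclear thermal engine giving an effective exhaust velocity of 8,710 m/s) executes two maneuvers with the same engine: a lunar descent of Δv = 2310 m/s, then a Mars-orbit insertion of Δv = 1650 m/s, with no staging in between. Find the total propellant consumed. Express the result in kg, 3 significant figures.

After the first burn: m = 16000 × exp(−2310/8710.0) = 16000 × 0.76704 = 12,272.6 kg.
After the second burn: m = 12,272.6 × exp(−1650/8710.0) = 12,272.6 × 0.82742 = 10,154.6 kg.
Total propellant = m₀ − m_final = 16000 − 10,154.6 = 5,845.4 kg.

total propellant consumed ≈ 5850 kg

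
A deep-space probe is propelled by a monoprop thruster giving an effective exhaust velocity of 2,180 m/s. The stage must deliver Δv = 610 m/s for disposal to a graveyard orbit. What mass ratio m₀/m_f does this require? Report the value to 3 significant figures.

m₀/m_f = exp(Δv / v_e) = exp(610 / 2180.0) = exp(0.2798) = 1.3229.

mass ratio ≈ 1.32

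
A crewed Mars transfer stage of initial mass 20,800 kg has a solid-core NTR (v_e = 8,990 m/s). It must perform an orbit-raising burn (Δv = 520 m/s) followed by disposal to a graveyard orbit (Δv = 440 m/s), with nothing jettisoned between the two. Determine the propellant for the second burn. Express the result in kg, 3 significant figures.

propellant for the second burn ≈ 938 kg

After the first burn: m = 20800 × exp(−520/8990.0) = 20800 × 0.94380 = 19,631 kg.
After the second burn: m = 19,631 × exp(−440/8990.0) = 19,631 × 0.95224 = 18,693.4 kg.
Second-burn propellant = 19,631 − 18,693.4 = 937.6 kg.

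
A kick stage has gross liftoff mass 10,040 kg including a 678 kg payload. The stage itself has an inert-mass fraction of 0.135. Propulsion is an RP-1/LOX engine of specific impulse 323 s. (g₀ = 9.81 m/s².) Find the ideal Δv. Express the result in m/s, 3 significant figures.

Stage wet mass = m₀ − payload = 10,040 − 678 = 9,362 kg.
Stage dry mass = ε × stage wet mass = 0.135 × 9,362 = 1,263.87 kg.
Burnout mass m_f = stage dry + payload = 1,263.87 + 678 = 1,941.87 kg.
v_e = Isp · g₀ = 323 × 9.81 = 3168.6 m/s.
Δv = v_e · ln(10,040/1,941.87) = 3168.6 × ln(5.17) = 3168.6 × 1.6429 ≈ 5206 m/s.

Δv ≈ 5210 m/s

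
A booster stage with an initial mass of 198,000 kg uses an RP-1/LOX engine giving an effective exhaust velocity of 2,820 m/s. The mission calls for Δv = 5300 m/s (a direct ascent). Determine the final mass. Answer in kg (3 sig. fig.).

final mass ≈ 30200 kg

m₀/m_f = exp(Δv / v_e) = exp(5300 / 2820.0) = exp(1.8794) = 6.5498.
m_f = m₀ / 6.5498 = 198,000 / 6.5498 = 30,229.9 kg.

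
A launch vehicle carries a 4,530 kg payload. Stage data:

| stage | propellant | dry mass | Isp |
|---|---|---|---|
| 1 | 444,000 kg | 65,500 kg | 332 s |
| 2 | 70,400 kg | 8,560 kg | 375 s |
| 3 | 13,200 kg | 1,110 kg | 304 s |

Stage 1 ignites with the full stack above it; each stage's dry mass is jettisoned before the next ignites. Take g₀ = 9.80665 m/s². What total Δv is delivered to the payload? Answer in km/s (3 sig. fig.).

Ignition mass of stage 1 = 444,000+65,500 + 70,400+8,560 + 13,200+1,110 + 4,530 = 607,300 kg.
Stage 1: m₀ = 607,300 kg, m_f = 607,300 − 444,000 = 163,300 kg; Δv = 332×9.80665×ln(3.719) = 3255.8×1.3134 ≈ 4276 m/s.
Stage 2: m₀ = 97,800 kg, m_f = 97,800 − 70,400 = 27,400 kg; Δv = 375×9.80665×ln(3.569) = 3677.5×1.2724 ≈ 4679 m/s.
Stage 3: m₀ = 18,840 kg, m_f = 18,840 − 13,200 = 5,640 kg; Δv = 304×9.80665×ln(3.34) = 2981.2×1.2061 ≈ 3596 m/s.
Total Δv = 4276 + 4679 + 3596 = 12551 m/s.

Δv ≈ 12.6 km/s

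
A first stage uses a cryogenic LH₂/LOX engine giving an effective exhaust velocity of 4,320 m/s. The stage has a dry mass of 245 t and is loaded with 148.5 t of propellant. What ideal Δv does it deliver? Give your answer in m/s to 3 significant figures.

m₀ = m_dry + m_prop = 245 + 148.5 = 393.5 t.
From the ideal rocket equation, Δv = v_e · ln(m₀/m_f) = 4320.0 × ln(1.606) = 4320.0 × 0.4738 ≈ 2046.9 m/s.

Δv ≈ 2050 m/s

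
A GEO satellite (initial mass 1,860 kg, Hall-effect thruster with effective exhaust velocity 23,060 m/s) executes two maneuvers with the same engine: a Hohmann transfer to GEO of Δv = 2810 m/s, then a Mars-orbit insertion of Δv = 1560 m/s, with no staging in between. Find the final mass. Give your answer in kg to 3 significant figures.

final mass ≈ 1540 kg

After the first burn: m = 1860 × exp(−2810/23060.0) = 1860 × 0.88528 = 1,646.62 kg.
After the second burn: m = 1,646.62 × exp(−1560/23060.0) = 1,646.62 × 0.93459 = 1,538.91 kg.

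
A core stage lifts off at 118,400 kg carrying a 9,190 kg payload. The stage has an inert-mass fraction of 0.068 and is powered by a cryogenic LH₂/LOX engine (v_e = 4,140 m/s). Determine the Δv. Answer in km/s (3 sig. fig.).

Δv ≈ 8.13 km/s

Stage wet mass = m₀ − payload = 118,400 − 9,190 = 109,210 kg.
Stage dry mass = ε × stage wet mass = 0.068 × 109,210 = 7,426.28 kg.
Burnout mass m_f = stage dry + payload = 7,426.28 + 9,190 = 16,616.28 kg.
Δv = v_e · ln(118,400/16,616.28) = 4140.0 × ln(7.126) = 4140.0 × 1.9637 ≈ 8130 m/s.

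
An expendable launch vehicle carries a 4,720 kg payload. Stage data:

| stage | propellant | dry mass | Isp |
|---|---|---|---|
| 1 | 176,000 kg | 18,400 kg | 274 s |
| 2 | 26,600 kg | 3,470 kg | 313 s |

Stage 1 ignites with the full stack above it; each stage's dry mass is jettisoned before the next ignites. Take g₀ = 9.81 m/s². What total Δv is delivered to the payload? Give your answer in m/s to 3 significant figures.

Δv ≈ 8370 m/s

Ignition mass of stage 1 = 176,000+18,400 + 26,600+3,470 + 4,720 = 229,190 kg.
Stage 1: m₀ = 229,190 kg, m_f = 229,190 − 176,000 = 53,190 kg; Δv = 274×9.81×ln(4.309) = 2687.9×1.4607 ≈ 3926 m/s.
Stage 2: m₀ = 34,790 kg, m_f = 34,790 − 26,600 = 8,190 kg; Δv = 313×9.81×ln(4.248) = 3070.5×1.4464 ≈ 4441 m/s.
Total Δv = 3926 + 4441 = 8367 m/s.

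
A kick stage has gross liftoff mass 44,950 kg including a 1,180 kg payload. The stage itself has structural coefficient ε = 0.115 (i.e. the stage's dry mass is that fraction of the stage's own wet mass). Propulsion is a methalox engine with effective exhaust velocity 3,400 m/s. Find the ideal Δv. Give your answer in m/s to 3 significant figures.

Δv ≈ 6730 m/s

Stage wet mass = m₀ − payload = 44,950 − 1,180 = 43,770 kg.
Stage dry mass = ε × stage wet mass = 0.115 × 43,770 = 5,033.55 kg.
Burnout mass m_f = stage dry + payload = 5,033.55 + 1,180 = 6,213.55 kg.
By the Tsiolkovsky rocket equation, Δv = v_e · ln(44,950/6,213.55) = 3400.0 × ln(7.234) = 3400.0 × 1.9788 ≈ 6728 m/s.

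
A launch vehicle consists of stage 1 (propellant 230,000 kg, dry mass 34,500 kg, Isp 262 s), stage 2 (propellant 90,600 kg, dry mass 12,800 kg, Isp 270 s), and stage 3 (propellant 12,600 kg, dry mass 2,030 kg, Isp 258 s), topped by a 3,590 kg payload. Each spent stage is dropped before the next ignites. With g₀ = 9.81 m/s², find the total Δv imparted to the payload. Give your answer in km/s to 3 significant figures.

Δv ≈ 8.92 km/s

Ignition mass of stage 1 = 230,000+34,500 + 90,600+12,800 + 12,600+2,030 + 3,590 = 386,120 kg.
Stage 1: m₀ = 386,120 kg, m_f = 386,120 − 230,000 = 156,120 kg; Δv = 262×9.81×ln(2.473) = 2570.2×0.9055 ≈ 2327 m/s.
Stage 2: m₀ = 121,620 kg, m_f = 121,620 − 90,600 = 31,020 kg; Δv = 270×9.81×ln(3.921) = 2648.7×1.3663 ≈ 3619 m/s.
Stage 3: m₀ = 18,220 kg, m_f = 18,220 − 12,600 = 5,620 kg; Δv = 258×9.81×ln(3.242) = 2531.0×1.1762 ≈ 2977 m/s.
Total Δv = 2327 + 3619 + 2977 = 8923 m/s.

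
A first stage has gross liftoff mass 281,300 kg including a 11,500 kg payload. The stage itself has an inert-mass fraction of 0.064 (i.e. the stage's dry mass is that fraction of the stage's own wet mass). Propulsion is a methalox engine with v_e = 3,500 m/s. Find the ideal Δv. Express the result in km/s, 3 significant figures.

Δv ≈ 7.98 km/s

Stage wet mass = m₀ − payload = 281,300 − 11,500 = 269,800 kg.
Stage dry mass = ε × stage wet mass = 0.064 × 269,800 = 17,267.2 kg.
Burnout mass m_f = stage dry + payload = 17,267.2 + 11,500 = 28,767.2 kg.
From the ideal rocket equation, Δv = v_e · ln(281,300/28,767.2) = 3500.0 × ln(9.778) = 3500.0 × 2.2802 ≈ 7981 m/s.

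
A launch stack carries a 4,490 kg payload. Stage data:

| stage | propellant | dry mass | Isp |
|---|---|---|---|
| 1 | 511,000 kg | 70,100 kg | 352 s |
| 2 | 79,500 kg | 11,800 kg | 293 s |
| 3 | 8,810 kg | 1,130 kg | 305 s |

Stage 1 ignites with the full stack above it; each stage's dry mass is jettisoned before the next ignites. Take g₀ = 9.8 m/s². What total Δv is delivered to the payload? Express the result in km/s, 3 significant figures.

Δv ≈ 11.5 km/s

Ignition mass of stage 1 = 511,000+70,100 + 79,500+11,800 + 8,810+1,130 + 4,490 = 686,830 kg.
Stage 1: m₀ = 686,830 kg, m_f = 686,830 − 511,000 = 175,830 kg; Δv = 352×9.8×ln(3.906) = 3449.6×1.3626 ≈ 4700 m/s.
Stage 2: m₀ = 105,730 kg, m_f = 105,730 − 79,500 = 26,230 kg; Δv = 293×9.8×ln(4.031) = 2871.4×1.3940 ≈ 4003 m/s.
Stage 3: m₀ = 14,430 kg, m_f = 14,430 − 8,810 = 5,620 kg; Δv = 305×9.8×ln(2.568) = 2989.0×0.9430 ≈ 2819 m/s.
Total Δv = 4700 + 4003 + 2819 = 11522 m/s.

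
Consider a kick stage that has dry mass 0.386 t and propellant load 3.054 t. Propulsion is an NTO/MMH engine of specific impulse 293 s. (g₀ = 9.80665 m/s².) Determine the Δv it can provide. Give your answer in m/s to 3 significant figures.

Δv ≈ 6290 m/s

v_e = Isp · g₀ = 293 × 9.80665 = 2873.3 m/s.
m₀ = m_dry + m_prop = 0.386 + 3.054 = 3.44 t.
Δv = v_e · ln(m₀/m_f) = 2873.3 × ln(8.912) = 2873.3 × 2.1874 ≈ 6285.1 m/s.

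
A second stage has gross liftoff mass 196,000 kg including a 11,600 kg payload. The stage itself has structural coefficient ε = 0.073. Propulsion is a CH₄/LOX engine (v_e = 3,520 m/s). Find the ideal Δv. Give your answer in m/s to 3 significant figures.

Δv ≈ 7240 m/s

Stage wet mass = m₀ − payload = 196,000 − 11,600 = 184,400 kg.
Stage dry mass = ε × stage wet mass = 0.073 × 184,400 = 13,461.2 kg.
Burnout mass m_f = stage dry + payload = 13,461.2 + 11,600 = 25,061.2 kg.
Δv = v_e · ln(196,000/25,061.2) = 3520.0 × ln(7.821) = 3520.0 × 2.0568 ≈ 7240 m/s.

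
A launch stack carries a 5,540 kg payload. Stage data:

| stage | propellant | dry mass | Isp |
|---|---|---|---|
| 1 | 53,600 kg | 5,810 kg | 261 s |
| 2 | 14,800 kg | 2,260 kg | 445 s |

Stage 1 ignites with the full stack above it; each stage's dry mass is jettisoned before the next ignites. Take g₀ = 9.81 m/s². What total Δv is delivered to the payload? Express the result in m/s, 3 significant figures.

Δv ≈ 7360 m/s

Ignition mass of stage 1 = 53,600+5,810 + 14,800+2,260 + 5,540 = 82,010 kg.
Stage 1: m₀ = 82,010 kg, m_f = 82,010 − 53,600 = 28,410 kg; Δv = 261×9.81×ln(2.887) = 2560.4×1.0601 ≈ 2714 m/s.
Stage 2: m₀ = 22,600 kg, m_f = 22,600 − 14,800 = 7,800 kg; Δv = 445×9.81×ln(2.897) = 4365.4×1.0638 ≈ 4644 m/s.
Total Δv = 2714 + 4644 = 7358 m/s.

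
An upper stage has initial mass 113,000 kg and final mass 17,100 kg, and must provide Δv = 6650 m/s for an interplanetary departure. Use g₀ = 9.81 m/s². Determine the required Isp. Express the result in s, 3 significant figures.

ln(m₀/m_f) = ln(113000/17100) = ln(6.608) = 1.8883.
By the Tsiolkovsky rocket equation, v_e = Δv / ln(m₀/m_f) = 6650 / 1.8883 = 3521.7 m/s.
Isp = v_e / g₀ = 3521.7 / 9.81 = 359.0 s.

Isp ≈ 359 s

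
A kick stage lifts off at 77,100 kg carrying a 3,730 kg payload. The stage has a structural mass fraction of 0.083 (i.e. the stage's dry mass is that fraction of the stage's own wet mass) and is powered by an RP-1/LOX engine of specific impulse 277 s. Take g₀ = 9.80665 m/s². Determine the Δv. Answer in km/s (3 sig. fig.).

Stage wet mass = m₀ − payload = 77,100 − 3,730 = 73,370 kg.
Stage dry mass = ε × stage wet mass = 0.083 × 73,370 = 6,089.71 kg.
Burnout mass m_f = stage dry + payload = 6,089.71 + 3,730 = 9,819.71 kg.
v_e = Isp · g₀ = 277 × 9.80665 = 2716.4 m/s.
Δv = v_e · ln(77,100/9,819.71) = 2716.4 × ln(7.852) = 2716.4 × 2.0607 ≈ 5598 m/s.

Δv ≈ 5.60 km/s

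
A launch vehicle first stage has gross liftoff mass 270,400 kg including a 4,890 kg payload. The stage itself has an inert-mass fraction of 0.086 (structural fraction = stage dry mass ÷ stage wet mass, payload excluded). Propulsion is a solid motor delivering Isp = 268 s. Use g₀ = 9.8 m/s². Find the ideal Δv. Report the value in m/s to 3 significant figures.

Stage wet mass = m₀ − payload = 270,400 − 4,890 = 265,510 kg.
Stage dry mass = ε × stage wet mass = 0.086 × 265,510 = 22,833.9 kg.
Burnout mass m_f = stage dry + payload = 22,833.9 + 4,890 = 27,723.9 kg.
v_e = Isp · g₀ = 268 × 9.8 = 2626.4 m/s.
From the ideal rocket equation, Δv = v_e · ln(270,400/27,723.9) = 2626.4 × ln(9.753) = 2626.4 × 2.2776 ≈ 5982 m/s.

Δv ≈ 5980 m/s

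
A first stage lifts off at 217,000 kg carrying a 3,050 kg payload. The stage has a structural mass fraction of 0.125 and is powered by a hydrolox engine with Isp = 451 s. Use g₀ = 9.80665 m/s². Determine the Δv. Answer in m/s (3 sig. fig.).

Δv ≈ 8780 m/s

Stage wet mass = m₀ − payload = 217,000 − 3,050 = 213,950 kg.
Stage dry mass = ε × stage wet mass = 0.125 × 213,950 = 26,743.8 kg.
Burnout mass m_f = stage dry + payload = 26,743.8 + 3,050 = 29,793.8 kg.
v_e = Isp · g₀ = 451 × 9.80665 = 4422.8 m/s.
Δv = v_e · ln(217,000/29,793.8) = 4422.8 × ln(7.283) = 4422.8 × 1.9856 ≈ 8782 m/s.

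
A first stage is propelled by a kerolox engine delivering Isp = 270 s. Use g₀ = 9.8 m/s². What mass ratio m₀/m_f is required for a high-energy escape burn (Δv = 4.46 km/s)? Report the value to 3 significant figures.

mass ratio ≈ 5.40

v_e = Isp · g₀ = 270 × 9.8 = 2646.0 m/s.
Rocket equation: m₀/m_f = exp(Δv / v_e) = exp(4460 / 2646.0) = exp(1.6856) = 5.3955.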